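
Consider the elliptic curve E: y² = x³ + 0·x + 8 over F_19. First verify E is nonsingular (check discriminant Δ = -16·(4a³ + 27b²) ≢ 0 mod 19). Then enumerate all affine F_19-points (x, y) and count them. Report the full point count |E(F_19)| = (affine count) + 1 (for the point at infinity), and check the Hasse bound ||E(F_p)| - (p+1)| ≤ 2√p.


Affine points = {(1, 3), (1, 16), (2, 4), (2, 15), (3, 4), (3, 15), (5, 0), (7, 3), (7, 16), (8, 8), (8, 11), (10, 1), (10, 18), (11, 3), (11, 16), (12, 8), (12, 11), (13, 1), (13, 18), (14, 4), (14, 15), (15, 1), (15, 18), (16, 0), (17, 0), (18, 8), (18, 11)}; affine count = 27; |E(F_19)| = 28.

Discriminant check: Δ ∝ 4a³ + 27b² = 4·0³ + 27·8² = 4·0 + 27·64 ≡ 18 (mod 19). Nonzero ⇒ E is nonsingular.
For each x ∈ F_19, compute rhs = x³ + 0·x + 8 mod 19, then count y ∈ F_19 with y² ≡ rhs.
  x = 0: rhs = 8, matching y values: none (0 points).
  x = 1: rhs = 9, matching y values: 3, 16 (2 points).
  x = 2: rhs = 16, matching y values: 4, 15 (2 points).
  x = 3: rhs = 16, matching y values: 4, 15 (2 points).
  x = 4: rhs = 15, matching y values: none (0 points).
  x = 5: rhs = 0, matching y values: 0 (1 points).
  x = 6: rhs = 15, matching y values: none (0 points).
  x = 7: rhs = 9, matching y values: 3, 16 (2 points).
  x = 8: rhs = 7, matching y values: 8, 11 (2 points).
  x = 9: rhs = 15, matching y values: none (0 points).
  x = 10: rhs = 1, matching y values: 1, 18 (2 points).
  x = 11: rhs = 9, matching y values: 3, 16 (2 points).
  x = 12: rhs = 7, matching y values: 8, 11 (2 points).
  x = 13: rhs = 1, matching y values: 1, 18 (2 points).
  x = 14: rhs = 16, matching y values: 4, 15 (2 points).
  x = 15: rhs = 1, matching y values: 1, 18 (2 points).
  x = 16: rhs = 0, matching y values: 0 (1 points).
  x = 17: rhs = 0, matching y values: 0 (1 points).
  x = 18: rhs = 7, matching y values: 8, 11 (2 points).
Total affine count: 27.
Full point count |E(F_19)| = 27 + 1 = 28.
Hasse bound: |28 − (19+1)| = |8| = 8 ≤ 2√19 ≈ 8.7178 ✓.


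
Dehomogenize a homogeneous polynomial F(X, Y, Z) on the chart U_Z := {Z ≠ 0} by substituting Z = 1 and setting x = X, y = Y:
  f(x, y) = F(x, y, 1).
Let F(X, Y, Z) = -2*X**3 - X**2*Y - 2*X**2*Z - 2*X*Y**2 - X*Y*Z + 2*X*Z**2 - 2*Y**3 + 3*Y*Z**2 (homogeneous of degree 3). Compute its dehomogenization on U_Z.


f(x, y) = -2*x**3 - x**2*y - 2*x**2 - 2*x*y**2 - x*y + 2*x - 2*y**3 + 3*y

On U_Z we set Z = 1. Each monomial c·X^i·Y^j·Z^k in F becomes c·x^i·y^j·1^k = c·x^i·y^j.
Substituting Z = 1: F(X, Y, 1) = -2*x**3 - x**2*y - 2*x**2 - 2*x*y**2 - x*y + 2*x - 2*y**3 + 3*y.
Note: deg(f) ≤ deg(F) = 3; strict inequality happens when F is divisible by Z (lost terms).


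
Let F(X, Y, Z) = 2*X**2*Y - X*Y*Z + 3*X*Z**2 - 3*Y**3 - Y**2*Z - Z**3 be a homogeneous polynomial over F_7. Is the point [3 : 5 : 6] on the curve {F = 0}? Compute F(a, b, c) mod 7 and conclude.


F(3,5,6) ≡ 3 (mod 7); P is NOT on the curve.

Evaluate F(3, 5, 6) term-by-term (mod 7).
  2*X**2*Y ↦ 2·9·5·1 = 90
  -X*Y*Z ↦ -1·3·5·6 = -90
  3*X*Z**2 ↦ 3·3·1·36 = 324
  -3*Y**3 ↦ -3·1·125·1 = -375
  -Y**2*Z ↦ -1·1·25·6 = -150
  -Z**3 ↦ -1·1·1·216 = -216
Sum: F(3, 5, 6) = (90) + (-90) + (324) + (-375) + (-150) + (-216) = -417.
Reducing mod 7: -417 ≡ 3 (mod 7).
Since F(a, b, c) ≡ 3 ≠ 0 (mod 7), P does NOT lie on the curve.


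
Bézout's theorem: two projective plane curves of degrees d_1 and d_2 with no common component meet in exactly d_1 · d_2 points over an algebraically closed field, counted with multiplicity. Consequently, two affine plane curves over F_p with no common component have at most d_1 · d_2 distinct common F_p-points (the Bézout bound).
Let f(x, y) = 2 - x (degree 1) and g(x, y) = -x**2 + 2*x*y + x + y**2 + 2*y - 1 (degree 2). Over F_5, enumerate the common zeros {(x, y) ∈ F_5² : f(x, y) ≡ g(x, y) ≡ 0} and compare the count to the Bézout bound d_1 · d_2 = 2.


Common zeros: ∅; count = 0; Bézout bound = 2.

deg(f) = 1, deg(g) = 2, so Bézout bound = 2.
Scan x ∈ F_5. For each x, list the y ∈ F_5 with f(x, y) ≡ 0 and those with g(x, y) ≡ 0 (mod 5); the common zeros in that column are the intersection.
  x = 0: f ≡ 0 at y ∈ ∅; g ≡ 0 at y ∈ ∅; common: ∅.
  x = 1: f ≡ 0 at y ∈ ∅; g ≡ 0 at y ∈ {3}; common: ∅.
  x = 2: f ≡ 0 at y ∈ {0, 1, 2, 3, 4}; g ≡ 0 at y ∈ ∅; common: ∅.
  x = 3: f ≡ 0 at y ∈ ∅; g ≡ 0 at y ∈ ∅; common: ∅.
  x = 4: f ≡ 0 at y ∈ ∅; g ≡ 0 at y ∈ ∅; common: ∅.
Collecting: common zeros = ∅, so the count is 0.
Comparison with the Bézout bound: 0 ≤ 2 = deg(f)·deg(g), as expected for curves with no common component (the affine F_5-count falls short of the bound because intersections may lie at infinity, over extension fields, or carry multiplicity).


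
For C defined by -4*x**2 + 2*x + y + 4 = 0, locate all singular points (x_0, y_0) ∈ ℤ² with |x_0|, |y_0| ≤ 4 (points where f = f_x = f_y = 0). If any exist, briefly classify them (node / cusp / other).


No singular points in the scanned grid; C is smooth there.

Compute partial derivatives:
  f_x = 2 - 8*x.
  f_y = 1.
f_y = 1 is a nonzero constant, so f_y never vanishes: no point (x, y) can satisfy f = f_x = f_y = 0. In particular no (x, y) ∈ {−4, ..., 4}² is singular; the curve is smooth.


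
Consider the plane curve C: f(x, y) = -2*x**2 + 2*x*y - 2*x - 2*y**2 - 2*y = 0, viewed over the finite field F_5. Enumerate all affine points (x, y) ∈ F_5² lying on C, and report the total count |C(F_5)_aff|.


Affine F_5-points: {(0, 0), (0, 4), (3, 3), (3, 4), (4, 0), (4, 3)}; count = 6.

For each of the 25 pairs (x, y) ∈ F_5², evaluate f(x, y) mod 5. Record the zeros.
  x = 0: [0↦0, 1↦1, 2↦3, 3↦1, 4↦0]  zeros at y ∈ {0, 4}
  x = 1: [0↦1, 1↦4, 2↦3, 3↦3, 4↦4]  zeros at y ∈ ∅
  x = 2: [0↦3, 1↦3, 2↦4, 3↦1, 4↦4]  zeros at y ∈ ∅
  x = 3: [0↦1, 1↦3, 2↦1, 3↦0, 4↦0]  zeros at y ∈ {3, 4}
  x = 4: [0↦0, 1↦4, 2↦4, 3↦0, 4↦2]  zeros at y ∈ {0, 3}
Collecting zeros: affine points = {(0, 0), (0, 4), (3, 3), (3, 4), (4, 0), (4, 3)}.
Total count |C(F_5)_aff| = 6.


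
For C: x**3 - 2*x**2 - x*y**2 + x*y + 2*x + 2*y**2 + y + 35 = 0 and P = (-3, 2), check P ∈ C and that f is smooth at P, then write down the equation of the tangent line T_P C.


Tangent line at P: 39*x + 18*y + 81 = 0.

Step 1: f(-3, 2) = 0, so P lies on C.
Step 2: partial derivatives
  f_x(x, y) = 3*x**2 - 4*x - y**2 + y + 2, f_y(x, y) = -2*x*y + x + 4*y + 1.
  f_x(P) = 39, f_y(P) = 18 (gradient nonzero, so P is smooth).
Step 3: tangent line at P: 39·(x − -3) + 18·(y − 2) = 0.
Expanding: 39*x + 18*y + 81 = 0.


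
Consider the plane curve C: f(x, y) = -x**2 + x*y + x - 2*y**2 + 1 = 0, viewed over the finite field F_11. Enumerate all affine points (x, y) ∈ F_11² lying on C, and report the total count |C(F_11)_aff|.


Affine F_11-points: {(1, 1), (1, 5), (4, 0), (4, 2), (5, 3), (5, 5), (8, 0), (8, 4), (10, 2), (10, 3)}; count = 10.

For each of the 121 pairs (x, y) ∈ F_11², evaluate f(x, y) mod 11. Record the zeros.
  x = 0: [0↦1, 1↦10, 2↦4, 3↦5, 4↦2, 5↦6, 6↦6, 7↦2, 8↦5, 9↦4, 10↦10]  zeros at y ∈ ∅
  x = 1: [0↦1, 1↦0, 2↦6, 3↦8, 4↦6, 5↦0, 6↦1, 7↦9, 8↦2, 9↦2, 10↦9]  zeros at y ∈ {1, 5}
  x = 2: [0↦10, 1↦10, 2↦6, 3↦9, 4↦8, 5↦3, 6↦5, 7↦3, 8↦8, 9↦9, 10↦6]  zeros at y ∈ ∅
  x = 3: [0↦6, 1↦7, 2↦4, 3↦8, 4↦8, 5↦4, 6↦7, 7↦6, 8↦1, 9↦3, 10↦1]  zeros at y ∈ ∅
  x = 4: [0↦0, 1↦2, 2↦0, 3↦5, 4↦6, 5↦3, 6↦7, 7↦7, 8↦3, 9↦6, 10↦5]  zeros at y ∈ {0, 2}
  x = 5: [0↦3, 1↦6, 2↦5, 3↦0, 4↦2, 5↦0, 6↦5, 7↦6, 8↦3, 9↦7, 10↦7]  zeros at y ∈ {3, 5}
  x = 6: [0↦4, 1↦8, 2↦8, 3↦4, 4↦7, 5↦6, 6↦1, 7↦3, 8↦1, 9↦6, 10↦7]  zeros at y ∈ ∅
  x = 7: [0↦3, 1↦8, 2↦9, 3↦6, 4↦10, 5↦10, 6↦6, 7↦9, 8↦8, 9↦3, 10↦5]  zeros at y ∈ ∅
  x = 8: [0↦0, 1↦6, 2↦8, 3↦6, 4↦0, 5↦1, 6↦9, 7↦2, 8↦2, 9↦9, 10↦1]  zeros at y ∈ {0, 4}
  x = 9: [0↦6, 1↦2, 2↦5, 3↦4, 4↦10, 5↦1, 6↦10, 7↦4, 8↦5, 9↦2, 10↦6]  zeros at y ∈ ∅
  x = 10: [0↦10, 1↦7, 2↦0, 3↦0, 4↦7, 5↦10, 6↦9, 7↦4, 8↦6, 9↦4, 10↦9]  zeros at y ∈ {2, 3}
Collecting zeros: affine points = {(1, 1), (1, 5), (4, 0), (4, 2), (5, 3), (5, 5), (8, 0), (8, 4), (10, 2), (10, 3)}.
Total count |C(F_11)_aff| = 10.


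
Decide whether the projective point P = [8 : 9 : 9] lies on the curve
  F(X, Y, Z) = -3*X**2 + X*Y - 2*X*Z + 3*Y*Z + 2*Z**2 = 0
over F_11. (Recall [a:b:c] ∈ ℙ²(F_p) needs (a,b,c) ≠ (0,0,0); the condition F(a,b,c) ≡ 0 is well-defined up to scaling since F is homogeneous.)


F(8,9,9) ≡ 9 (mod 11); P is NOT on the curve.

Evaluate F(8, 9, 9) term-by-term (mod 11).
  -3*X**2 ↦ -3·64·1·1 = -192
  X*Y ↦ 1·8·9·1 = 72
  -2*X*Z ↦ -2·8·1·9 = -144
  3*Y*Z ↦ 3·1·9·9 = 243
  2*Z**2 ↦ 2·1·1·81 = 162
Sum: F(8, 9, 9) = (-192) + (72) + (-144) + (243) + (162) = 141.
Reducing mod 11: 141 ≡ 9 (mod 11).
Since F(a, b, c) ≡ 9 ≠ 0 (mod 11), P does NOT lie on the curve.


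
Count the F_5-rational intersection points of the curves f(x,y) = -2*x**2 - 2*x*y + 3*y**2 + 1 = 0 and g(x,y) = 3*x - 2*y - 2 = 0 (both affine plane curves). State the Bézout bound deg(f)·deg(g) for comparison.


Common zeros: {(1, 3), (3, 1)}; count = 2; Bézout bound = 2.

deg(f) = 2, deg(g) = 1, so Bézout bound = 2.
Scan x ∈ F_5. For each x, list the y ∈ F_5 with f(x, y) ≡ 0 and those with g(x, y) ≡ 0 (mod 5); the common zeros in that column are the intersection.
  x = 0: f ≡ 0 at y ∈ ∅; g ≡ 0 at y ∈ {4}; common: ∅.
  x = 1: f ≡ 0 at y ∈ {1, 3}; g ≡ 0 at y ∈ {3}; common: {3}.
  x = 2: f ≡ 0 at y ∈ {4}; g ≡ 0 at y ∈ {2}; common: ∅.
  x = 3: f ≡ 0 at y ∈ {1}; g ≡ 0 at y ∈ {1}; common: {1}.
  x = 4: f ≡ 0 at y ∈ {2, 4}; g ≡ 0 at y ∈ {0}; common: ∅.
Collecting: common zeros = {(1, 3), (3, 1)}, so the count is 2.
Comparison with the Bézout bound: 2 ≤ 2 = deg(f)·deg(g), as expected for curves with no common component (the bound is attained).


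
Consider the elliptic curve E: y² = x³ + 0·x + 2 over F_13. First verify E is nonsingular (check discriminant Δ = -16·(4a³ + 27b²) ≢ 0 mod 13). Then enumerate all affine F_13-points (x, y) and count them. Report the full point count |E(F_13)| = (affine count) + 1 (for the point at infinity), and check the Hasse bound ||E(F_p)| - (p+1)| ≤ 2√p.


Affine points = {(1, 4), (1, 9), (2, 6), (2, 7), (3, 4), (3, 9), (4, 1), (4, 12), (5, 6), (5, 7), (6, 6), (6, 7), (9, 4), (9, 9), (10, 1), (10, 12), (12, 1), (12, 12)}; affine count = 18; |E(F_13)| = 19.

Discriminant check: Δ ∝ 4a³ + 27b² = 4·0³ + 27·2² = 4·0 + 27·4 ≡ 4 (mod 13). Nonzero ⇒ E is nonsingular.
For each x ∈ F_13, compute rhs = x³ + 0·x + 2 mod 13, then count y ∈ F_13 with y² ≡ rhs.
  x = 0: rhs = 2, matching y values: none (0 points).
  x = 1: rhs = 3, matching y values: 4, 9 (2 points).
  x = 2: rhs = 10, matching y values: 6, 7 (2 points).
  x = 3: rhs = 3, matching y values: 4, 9 (2 points).
  x = 4: rhs = 1, matching y values: 1, 12 (2 points).
  x = 5: rhs = 10, matching y values: 6, 7 (2 points).
  x = 6: rhs = 10, matching y values: 6, 7 (2 points).
  x = 7: rhs = 7, matching y values: none (0 points).
  x = 8: rhs = 7, matching y values: none (0 points).
  x = 9: rhs = 3, matching y values: 4, 9 (2 points).
  x = 10: rhs = 1, matching y values: 1, 12 (2 points).
  x = 11: rhs = 7, matching y values: none (0 points).
  x = 12: rhs = 1, matching y values: 1, 12 (2 points).
Total affine count: 18.
Full point count |E(F_13)| = 18 + 1 = 19.
Hasse bound: |19 − (13+1)| = |5| = 5 ≤ 2√13 ≈ 7.2111 ✓.


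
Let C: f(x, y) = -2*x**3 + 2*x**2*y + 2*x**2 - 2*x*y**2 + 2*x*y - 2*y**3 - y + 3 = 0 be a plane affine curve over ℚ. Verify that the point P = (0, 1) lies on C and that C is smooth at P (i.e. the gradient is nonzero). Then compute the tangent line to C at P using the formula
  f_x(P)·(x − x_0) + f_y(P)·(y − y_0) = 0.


Tangent line at P: 7 - 7*y = 0.

Step 1: f(0, 1) = 0, so P lies on C.
Step 2: partial derivatives
  f_x(x, y) = -6*x**2 + 4*x*y + 4*x - 2*y**2 + 2*y, f_y(x, y) = 2*x**2 - 4*x*y + 2*x - 6*y**2 - 1.
  f_x(P) = 0, f_y(P) = -7 (gradient nonzero, so P is smooth).
Step 3: tangent line at P: 0·(x − 0) + -7·(y − 1) = 0.
Expanding: 7 - 7*y = 0.


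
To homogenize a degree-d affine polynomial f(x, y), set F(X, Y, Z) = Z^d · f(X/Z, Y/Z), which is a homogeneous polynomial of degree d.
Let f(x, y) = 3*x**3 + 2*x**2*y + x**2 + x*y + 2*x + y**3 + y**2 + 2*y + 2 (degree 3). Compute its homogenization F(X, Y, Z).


F(X, Y, Z) = 3*X**3 + 2*X**2*Y + X**2*Z + X*Y*Z + 2*X*Z**2 + Y**3 + Y**2*Z + 2*Y*Z**2 + 2*Z**3

deg(f) = 3.
Substitute x = X/Z, y = Y/Z into f, then multiply by Z^3.
  monomial 3·x^3·y^0 ↦ 3·X^3·Y^0·Z^0.
  monomial 2·x^2·y^1 ↦ 2·X^2·Y^1·Z^0.
  monomial 1·x^2·y^0 ↦ 1·X^2·Y^0·Z^1.
  monomial 1·x^1·y^1 ↦ 1·X^1·Y^1·Z^1.
  monomial 2·x^1·y^0 ↦ 2·X^1·Y^0·Z^2.
  monomial 1·x^0·y^3 ↦ 1·X^0·Y^3·Z^0.
  monomial 1·x^0·y^2 ↦ 1·X^0·Y^2·Z^1.
  monomial 2·x^0·y^1 ↦ 2·X^0·Y^1·Z^2.
  monomial 2·x^0·y^0 ↦ 2·X^0·Y^0·Z^3.
Collecting: F(X, Y, Z) = 3*X**3 + 2*X**2*Y + X**2*Z + X*Y*Z + 2*X*Z**2 + Y**3 + Y**2*Z + 2*Y*Z**2 + 2*Z**3.


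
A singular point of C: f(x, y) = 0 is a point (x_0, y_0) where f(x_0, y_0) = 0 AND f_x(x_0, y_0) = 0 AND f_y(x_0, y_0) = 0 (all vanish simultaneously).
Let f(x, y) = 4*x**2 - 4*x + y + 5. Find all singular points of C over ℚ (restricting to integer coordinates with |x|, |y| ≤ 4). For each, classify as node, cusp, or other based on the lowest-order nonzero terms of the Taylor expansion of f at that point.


No singular points in the scanned grid; C is smooth there.

Compute partial derivatives:
  f_x = 8*x - 4.
  f_y = 1.
f_y = 1 is a nonzero constant, so f_y never vanishes: no point (x, y) can satisfy f = f_x = f_y = 0. In particular no (x, y) ∈ {−4, ..., 4}² is singular; the curve is smooth.


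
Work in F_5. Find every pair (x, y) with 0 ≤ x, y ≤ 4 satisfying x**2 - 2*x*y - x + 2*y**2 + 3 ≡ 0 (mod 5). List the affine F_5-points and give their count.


Affine F_5-points: {(0, 1), (0, 4), (1, 3), (2, 0), (2, 2), (3, 1), (3, 2), (4, 0), (4, 4)}; count = 9.

For each of the 25 pairs (x, y) ∈ F_5², evaluate f(x, y) mod 5. Record the zeros.
  x = 0: [0↦3, 1↦0, 2↦1, 3↦1, 4↦0]  zeros at y ∈ {1, 4}
  x = 1: [0↦3, 1↦3, 2↦2, 3↦0, 4↦2]  zeros at y ∈ {3}
  x = 2: [0↦0, 1↦3, 2↦0, 3↦1, 4↦1]  zeros at y ∈ {0, 2}
  x = 3: [0↦4, 1↦0, 2↦0, 3↦4, 4↦2]  zeros at y ∈ {1, 2}
  x = 4: [0↦0, 1↦4, 2↦2, 3↦4, 4↦0]  zeros at y ∈ {0, 4}
Collecting zeros: affine points = {(0, 1), (0, 4), (1, 3), (2, 0), (2, 2), (3, 1), (3, 2), (4, 0), (4, 4)}.
Total count |C(F_5)_aff| = 9.


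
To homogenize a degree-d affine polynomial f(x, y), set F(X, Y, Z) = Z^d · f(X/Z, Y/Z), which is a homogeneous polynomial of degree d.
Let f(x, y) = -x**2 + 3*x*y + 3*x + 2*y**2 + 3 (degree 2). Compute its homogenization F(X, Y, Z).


F(X, Y, Z) = -X**2 + 3*X*Y + 3*X*Z + 2*Y**2 + 3*Z**2

deg(f) = 2.
Substitute x = X/Z, y = Y/Z into f, then multiply by Z^2.
  monomial -1·x^2·y^0 ↦ -1·X^2·Y^0·Z^0.
  monomial 3·x^1·y^1 ↦ 3·X^1·Y^1·Z^0.
  monomial 3·x^1·y^0 ↦ 3·X^1·Y^0·Z^1.
  monomial 2·x^0·y^2 ↦ 2·X^0·Y^2·Z^0.
  monomial 3·x^0·y^0 ↦ 3·X^0·Y^0·Z^2.
Collecting: F(X, Y, Z) = -X**2 + 3*X*Y + 3*X*Z + 2*Y**2 + 3*Z**2.


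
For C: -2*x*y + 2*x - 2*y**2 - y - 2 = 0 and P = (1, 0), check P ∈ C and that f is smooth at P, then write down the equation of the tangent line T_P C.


Tangent line at P: 2*x - 3*y - 2 = 0.

Step 1: f(1, 0) = 0, so P lies on C.
Step 2: partial derivatives
  f_x(x, y) = 2 - 2*y, f_y(x, y) = -2*x - 4*y - 1.
  f_x(P) = 2, f_y(P) = -3 (gradient nonzero, so P is smooth).
Step 3: tangent line at P: 2·(x − 1) + -3·(y − 0) = 0.
Expanding: 2*x - 3*y - 2 = 0.


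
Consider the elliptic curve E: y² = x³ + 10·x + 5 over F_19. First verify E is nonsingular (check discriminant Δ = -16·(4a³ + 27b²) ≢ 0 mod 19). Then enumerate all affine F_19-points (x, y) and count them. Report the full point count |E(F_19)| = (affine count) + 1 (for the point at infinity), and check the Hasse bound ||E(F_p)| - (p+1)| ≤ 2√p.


Affine points = {(0, 9), (0, 10), (1, 4), (1, 15), (3, 9), (3, 10), (5, 3), (5, 16), (7, 0), (9, 8), (9, 11), (14, 1), (14, 18), (16, 9), (16, 10)}; affine count = 15; |E(F_19)| = 16.

Discriminant check: Δ ∝ 4a³ + 27b² = 4·10³ + 27·5² = 4·1000 + 27·25 ≡ 1 (mod 19). Nonzero ⇒ E is nonsingular.
For each x ∈ F_19, compute rhs = x³ + 10·x + 5 mod 19, then count y ∈ F_19 with y² ≡ rhs.
  x = 0: rhs = 5, matching y values: 9, 10 (2 points).
  x = 1: rhs = 16, matching y values: 4, 15 (2 points).
  x = 2: rhs = 14, matching y values: none (0 points).
  x = 3: rhs = 5, matching y values: 9, 10 (2 points).
  x = 4: rhs = 14, matching y values: none (0 points).
  x = 5: rhs = 9, matching y values: 3, 16 (2 points).
  x = 6: rhs = 15, matching y values: none (0 points).
  x = 7: rhs = 0, matching y values: 0 (1 points).
  x = 8: rhs = 8, matching y values: none (0 points).
  x = 9: rhs = 7, matching y values: 8, 11 (2 points).
  x = 10: rhs = 3, matching y values: none (0 points).
  x = 11: rhs = 2, matching y values: none (0 points).
  x = 12: rhs = 10, matching y values: none (0 points).
  x = 13: rhs = 14, matching y values: none (0 points).
  x = 14: rhs = 1, matching y values: 1, 18 (2 points).
  x = 15: rhs = 15, matching y values: none (0 points).
  x = 16: rhs = 5, matching y values: 9, 10 (2 points).
  x = 17: rhs = 15, matching y values: none (0 points).
  x = 18: rhs = 13, matching y values: none (0 points).
Total affine count: 15.
Full point count |E(F_19)| = 15 + 1 = 16.
Hasse bound: |16 − (19+1)| = |-4| = 4 ≤ 2√19 ≈ 8.7178 ✓.


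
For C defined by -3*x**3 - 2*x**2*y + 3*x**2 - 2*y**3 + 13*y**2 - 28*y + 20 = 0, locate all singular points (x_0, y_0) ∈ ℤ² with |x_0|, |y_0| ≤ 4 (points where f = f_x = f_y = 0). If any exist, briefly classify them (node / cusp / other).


Singular points: {(0, 2)}; classification: node.

Compute partial derivatives:
  f_x = -9*x**2 - 4*x*y + 6*x.
  f_y = -2*x**2 - 6*y**2 + 26*y - 28.
Scan x_0 ∈ {−4, ..., 4}. For each x_0, f_y(x_0, y) is a polynomial in y; find its integer roots y ∈ {−4, ..., 4}, then test f_x and f at those candidates.
  x = -4: f_y(-4, y) = -6*y**2 + 26*y - 60; no integer root y with |y| ≤ 4.
  x = -3: f_y(-3, y) = -6*y**2 + 26*y - 46; no integer root y with |y| ≤ 4.
  x = -2: f_y(-2, y) = -6*y**2 + 26*y - 36; no integer root y with |y| ≤ 4.
  x = -1: f_y(-1, y) = -6*y**2 + 26*y - 30; no integer root y with |y| ≤ 4.
  x = 0: f_y(0, y) = -6*y**2 + 26*y - 28; vanishes at y ∈ {2}. (0, 2): f_x = 0, f = 0 — SINGULAR.
  x = 1: f_y(1, y) = -6*y**2 + 26*y - 30; no integer root y with |y| ≤ 4.
  x = 2: f_y(2, y) = -6*y**2 + 26*y - 36; no integer root y with |y| ≤ 4.
  x = 3: f_y(3, y) = -6*y**2 + 26*y - 46; no integer root y with |y| ≤ 4.
  x = 4: f_y(4, y) = -6*y**2 + 26*y - 60; no integer root y with |y| ≤ 4.
Only singular point on the grid: (0, 2).
Classify: substitute x = 0 + u, y = 2 + v and expand: f = -3*u**3 - 2*u**2*v - u**2 - 2*v**3 + v**2.
No constant or linear terms (consistent with a singular point). Quadratic part: -u**2 + v**2. Cubic part: -3*u**3 - 2*u**2*v - 2*v**3.
The quadratic part v**2 - u**2 = (v − u)(v + u) splits into two distinct linear factors, so there are two distinct tangent lines y − 2 = ±(x − 0) — this is a node (ordinary double point).
Classification: node.


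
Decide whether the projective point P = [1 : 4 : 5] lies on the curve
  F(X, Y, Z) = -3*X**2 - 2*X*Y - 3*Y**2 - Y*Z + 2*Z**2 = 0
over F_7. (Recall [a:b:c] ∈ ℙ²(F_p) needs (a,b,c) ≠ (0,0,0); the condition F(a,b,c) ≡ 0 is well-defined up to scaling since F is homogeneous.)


F(1,4,5) ≡ 6 (mod 7); P is NOT on the curve.

Evaluate F(1, 4, 5) term-by-term (mod 7).
  -3*X**2 ↦ -3·1·1·1 = -3
  -2*X*Y ↦ -2·1·4·1 = -8
  -3*Y**2 ↦ -3·1·16·1 = -48
  -Y*Z ↦ -1·1·4·5 = -20
  2*Z**2 ↦ 2·1·1·25 = 50
Sum: F(1, 4, 5) = (-3) + (-8) + (-48) + (-20) + (50) = -29.
Reducing mod 7: -29 ≡ 6 (mod 7).
Since F(a, b, c) ≡ 6 ≠ 0 (mod 7), P does NOT lie on the curve.


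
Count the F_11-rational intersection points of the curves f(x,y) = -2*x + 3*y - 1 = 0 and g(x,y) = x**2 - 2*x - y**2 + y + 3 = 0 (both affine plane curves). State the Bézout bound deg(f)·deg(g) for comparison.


Common zeros: ∅; count = 0; Bézout bound = 2.

deg(f) = 1, deg(g) = 2, so Bézout bound = 2.
Scan x ∈ F_11. For each x, list the y ∈ F_11 with f(x, y) ≡ 0 and those with g(x, y) ≡ 0 (mod 11); the common zeros in that column are the intersection.
  x = 0: f ≡ 0 at y ∈ {4}; g ≡ 0 at y ∈ ∅; common: ∅.
  x = 1: f ≡ 0 at y ∈ {1}; g ≡ 0 at y ∈ {2, 10}; common: ∅.
  x = 2: f ≡ 0 at y ∈ {9}; g ≡ 0 at y ∈ ∅; common: ∅.
  x = 3: f ≡ 0 at y ∈ {6}; g ≡ 0 at y ∈ {3, 9}; common: ∅.
  x = 4: f ≡ 0 at y ∈ {3}; g ≡ 0 at y ∈ {0, 1}; common: ∅.
  x = 5: f ≡ 0 at y ∈ {0}; g ≡ 0 at y ∈ ∅; common: ∅.
  x = 6: f ≡ 0 at y ∈ {8}; g ≡ 0 at y ∈ ∅; common: ∅.
  x = 7: f ≡ 0 at y ∈ {5}; g ≡ 0 at y ∈ ∅; common: ∅.
  x = 8: f ≡ 0 at y ∈ {2}; g ≡ 0 at y ∈ ∅; common: ∅.
  x = 9: f ≡ 0 at y ∈ {10}; g ≡ 0 at y ∈ {0, 1}; common: ∅.
  x = 10: f ≡ 0 at y ∈ {7}; g ≡ 0 at y ∈ {3, 9}; common: ∅.
Collecting: common zeros = ∅, so the count is 0.
Comparison with the Bézout bound: 0 ≤ 2 = deg(f)·deg(g), as expected for curves with no common component (the affine F_11-count falls short of the bound because intersections may lie at infinity, over extension fields, or carry multiplicity).


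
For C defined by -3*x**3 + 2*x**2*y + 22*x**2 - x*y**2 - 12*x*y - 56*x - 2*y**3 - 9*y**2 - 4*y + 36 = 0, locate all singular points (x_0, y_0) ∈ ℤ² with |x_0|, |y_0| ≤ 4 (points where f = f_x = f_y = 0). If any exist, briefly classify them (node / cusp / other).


Singular points: {(2, -2)}; classification: cusp.

Compute partial derivatives:
  f_x = -9*x**2 + 4*x*y + 44*x - y**2 - 12*y - 56.
  f_y = 2*x**2 - 2*x*y - 12*x - 6*y**2 - 18*y - 4.
Scan x_0 ∈ {−4, ..., 4}. For each x_0, f_y(x_0, y) is a polynomial in y; find its integer roots y ∈ {−4, ..., 4}, then test f_x and f at those candidates.
  x = -4: f_y(-4, y) = -6*y**2 - 10*y + 76; no integer root y with |y| ≤ 4.
  x = -3: f_y(-3, y) = -6*y**2 - 12*y + 50; no integer root y with |y| ≤ 4.
  x = -2: f_y(-2, y) = -6*y**2 - 14*y + 28; no integer root y with |y| ≤ 4.
  x = -1: f_y(-1, y) = -6*y**2 - 16*y + 10; no integer root y with |y| ≤ 4.
  x = 0: f_y(0, y) = -6*y**2 - 18*y - 4; no integer root y with |y| ≤ 4.
  x = 1: f_y(1, y) = -6*y**2 - 20*y - 14; vanishes at y ∈ {-1}. (1, -1): f_x = -14 ≠ 0.
  x = 2: f_y(2, y) = -6*y**2 - 22*y - 20; vanishes at y ∈ {-2}. (2, -2): f_x = 0, f = 0 — SINGULAR.
  x = 3: f_y(3, y) = -6*y**2 - 24*y - 22; no integer root y with |y| ≤ 4.
  x = 4: f_y(4, y) = -6*y**2 - 26*y - 20; vanishes at y ∈ {-1}. (4, -1): f_x = -29 ≠ 0.
Only singular point on the grid: (2, -2).
Classify: substitute x = 2 + u, y = -2 + v and expand: f = -3*u**3 + 2*u**2*v - u*v**2 - 2*v**3 + v**2.
No constant or linear terms (consistent with a singular point). Quadratic part: v**2. Cubic part: -3*u**3 + 2*u**2*v - u*v**2 - 2*v**3.
The quadratic part v**2 is a perfect square, so there is a single (double) tangent line v = 0, i.e. y = -2. Restricting the cubic part to that line (v = 0) leaves -3*u**3 ≠ 0, so f is not divisible by v and the branch is v² ≈ 3*u**3 to lowest order — this is a cusp.
Classification: cusp.


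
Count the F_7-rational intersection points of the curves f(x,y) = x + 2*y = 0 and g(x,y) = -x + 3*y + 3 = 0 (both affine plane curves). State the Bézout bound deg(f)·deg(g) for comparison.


Common zeros: {(4, 5)}; count = 1; Bézout bound = 1.

deg(f) = 1, deg(g) = 1, so Bézout bound = 1.
Scan x ∈ F_7. For each x, list the y ∈ F_7 with f(x, y) ≡ 0 and those with g(x, y) ≡ 0 (mod 7); the common zeros in that column are the intersection.
  x = 0: f ≡ 0 at y ∈ {0}; g ≡ 0 at y ∈ {6}; common: ∅.
  x = 1: f ≡ 0 at y ∈ {3}; g ≡ 0 at y ∈ {4}; common: ∅.
  x = 2: f ≡ 0 at y ∈ {6}; g ≡ 0 at y ∈ {2}; common: ∅.
  x = 3: f ≡ 0 at y ∈ {2}; g ≡ 0 at y ∈ {0}; common: ∅.
  x = 4: f ≡ 0 at y ∈ {5}; g ≡ 0 at y ∈ {5}; common: {5}.
  x = 5: f ≡ 0 at y ∈ {1}; g ≡ 0 at y ∈ {3}; common: ∅.
  x = 6: f ≡ 0 at y ∈ {4}; g ≡ 0 at y ∈ {1}; common: ∅.
Collecting: common zeros = {(4, 5)}, so the count is 1.
Comparison with the Bézout bound: 1 ≤ 1 = deg(f)·deg(g), as expected for curves with no common component (the bound is attained).


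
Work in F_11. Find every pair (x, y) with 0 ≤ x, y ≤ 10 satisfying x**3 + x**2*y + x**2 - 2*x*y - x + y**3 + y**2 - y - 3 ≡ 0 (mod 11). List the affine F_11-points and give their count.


Affine F_11-points: {(1, 10), (2, 6), (3, 9), (4, 2), (4, 9), (4, 10), (5, 3), (5, 9), (6, 10), (7, 1), (7, 2), (7, 7), (8, 2), (9, 8)}; count = 14.

For each of the 121 pairs (x, y) ∈ F_11², evaluate f(x, y) mod 11. Record the zeros.
  x = 0: [0↦8, 1↦9, 2↦7, 3↦8, 4↦7, 5↦10, 6↦1, 7↦8, 8↦4, 9↦6, 10↦9]  zeros at y ∈ ∅
  x = 1: [0↦9, 1↦9, 2↦6, 3↦6, 4↦4, 5↦6, 6↦7, 7↦2, 8↦8, 9↦9, 10↦0]  zeros at y ∈ {10}
  x = 2: [0↦7, 1↦8, 2↦6, 3↦7, 4↦6, 5↦9, 6↦0, 7↦7, 8↦3, 9↦5, 10↦8]  zeros at y ∈ {6}
  x = 3: [0↦8, 1↦1, 2↦2, 3↦6, 4↦8, 5↦3, 6↦8, 7↦7, 8↦6, 9↦0, 10↦6]  zeros at y ∈ {9}
  x = 4: [0↦7, 1↦5, 2↦0, 3↦9, 4↦5, 5↦5, 6↦4, 7↦8, 8↦1, 9↦0, 10↦0]  zeros at y ∈ {2, 9, 10}
  x = 5: [0↦10, 1↦4, 2↦6, 3↦0, 4↦3, 5↦10, 6↦5, 7↦5, 8↦5, 9↦0, 10↦7]  zeros at y ∈ {3, 9}
  x = 6: [0↦1, 1↦4, 2↦4, 3↦7, 4↦8, 5↦2, 6↦6, 7↦4, 8↦2, 9↦6, 10↦0]  zeros at y ∈ {10}
  x = 7: [0↦8, 1↦0, 2↦0, 3↦3, 4↦4, 5↦9, 6↦2, 7↦0, 8↦9, 9↦2, 10↦7]  zeros at y ∈ {1, 2, 7}
  x = 8: [0↦4, 1↦9, 2↦0, 3↦5, 4↦8, 5↦4, 6↦10, 7↦10, 8↦10, 9↦5, 10↦1]  zeros at y ∈ {2}
  x = 9: [0↦6, 1↦4, 2↦10, 3↦8, 4↦4, 5↦4, 6↦3, 7↦7, 8↦0, 9↦10, 10↦10]  zeros at y ∈ {8}
  x = 10: [0↦9, 1↦2, 2↦3, 3↦7, 4↦9, 5↦4, 6↦9, 7↦8, 8↦7, 9↦1, 10↦7]  zeros at y ∈ ∅
Collecting zeros: affine points = {(1, 10), (2, 6), (3, 9), (4, 2), (4, 9), (4, 10), (5, 3), (5, 9), (6, 10), (7, 1), (7, 2), (7, 7), (8, 2), (9, 8)}.
Total count |C(F_11)_aff| = 14.


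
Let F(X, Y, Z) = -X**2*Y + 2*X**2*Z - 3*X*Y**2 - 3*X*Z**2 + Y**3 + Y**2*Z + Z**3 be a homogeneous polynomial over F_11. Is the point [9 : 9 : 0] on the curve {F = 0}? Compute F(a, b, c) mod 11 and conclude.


F(9,9,0) ≡ 2 (mod 11); P is NOT on the curve.

Evaluate F(9, 9, 0) term-by-term (mod 11).
  -X**2*Y ↦ -1·81·9·1 = -729
  2*X**2*Z ↦ 2·81·1·0 = 0
  -3*X*Y**2 ↦ -3·9·81·1 = -2187
  -3*X*Z**2 ↦ -3·9·1·0 = 0
  Y**3 ↦ 1·1·729·1 = 729
  Y**2*Z ↦ 1·1·81·0 = 0
  Z**3 ↦ 1·1·1·0 = 0
Sum: F(9, 9, 0) = (-729) + (0) + (-2187) + (0) + (729) + (0) + (0) = -2187.
Reducing mod 11: -2187 ≡ 2 (mod 11).
Since F(a, b, c) ≡ 2 ≠ 0 (mod 11), P does NOT lie on the curve.


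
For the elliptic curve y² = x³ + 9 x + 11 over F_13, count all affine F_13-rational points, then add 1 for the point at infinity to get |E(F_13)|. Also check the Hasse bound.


Affine points = {(3, 0), (5, 5), (5, 8), (7, 1), (7, 12), (8, 6), (8, 7), (10, 3), (10, 10), (12, 1), (12, 12)}; affine count = 11; |E(F_13)| = 12.

Discriminant check: Δ ∝ 4a³ + 27b² = 4·9³ + 27·11² = 4·729 + 27·121 ≡ 8 (mod 13). Nonzero ⇒ E is nonsingular.
For each x ∈ F_13, compute rhs = x³ + 9·x + 11 mod 13, then count y ∈ F_13 with y² ≡ rhs.
  x = 0: rhs = 11, matching y values: none (0 points).
  x = 1: rhs = 8, matching y values: none (0 points).
  x = 2: rhs = 11, matching y values: none (0 points).
  x = 3: rhs = 0, matching y values: 0 (1 points).
  x = 4: rhs = 7, matching y values: none (0 points).
  x = 5: rhs = 12, matching y values: 5, 8 (2 points).
  x = 6: rhs = 8, matching y values: none (0 points).
  x = 7: rhs = 1, matching y values: 1, 12 (2 points).
  x = 8: rhs = 10, matching y values: 6, 7 (2 points).
  x = 9: rhs = 2, matching y values: none (0 points).
  x = 10: rhs = 9, matching y values: 3, 10 (2 points).
  x = 11: rhs = 11, matching y values: none (0 points).
  x = 12: rhs = 1, matching y values: 1, 12 (2 points).
Total affine count: 11.
Full point count |E(F_13)| = 11 + 1 = 12.
Hasse bound: |12 − (13+1)| = |-2| = 2 ≤ 2√13 ≈ 7.2111 ✓.


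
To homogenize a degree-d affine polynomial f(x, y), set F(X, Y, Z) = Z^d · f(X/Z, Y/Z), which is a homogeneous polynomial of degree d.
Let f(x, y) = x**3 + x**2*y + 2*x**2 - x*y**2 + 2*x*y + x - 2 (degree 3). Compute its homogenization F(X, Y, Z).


F(X, Y, Z) = X**3 + X**2*Y + 2*X**2*Z - X*Y**2 + 2*X*Y*Z + X*Z**2 - 2*Z**3

deg(f) = 3.
Substitute x = X/Z, y = Y/Z into f, then multiply by Z^3.
  monomial 1·x^3·y^0 ↦ 1·X^3·Y^0·Z^0.
  monomial 1·x^2·y^1 ↦ 1·X^2·Y^1·Z^0.
  monomial 2·x^2·y^0 ↦ 2·X^2·Y^0·Z^1.
  monomial -1·x^1·y^2 ↦ -1·X^1·Y^2·Z^0.
  monomial 2·x^1·y^1 ↦ 2·X^1·Y^1·Z^1.
  monomial 1·x^1·y^0 ↦ 1·X^1·Y^0·Z^2.
  monomial -2·x^0·y^0 ↦ -2·X^0·Y^0·Z^3.
Collecting: F(X, Y, Z) = X**3 + X**2*Y + 2*X**2*Z - X*Y**2 + 2*X*Y*Z + X*Z**2 - 2*Z**3.


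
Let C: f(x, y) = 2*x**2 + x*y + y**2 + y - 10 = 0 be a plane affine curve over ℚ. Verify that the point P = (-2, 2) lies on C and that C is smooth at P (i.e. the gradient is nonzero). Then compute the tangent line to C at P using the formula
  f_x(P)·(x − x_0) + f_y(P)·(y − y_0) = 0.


Tangent line at P: -6*x + 3*y - 18 = 0.

Step 1: f(-2, 2) = 0, so P lies on C.
Step 2: partial derivatives
  f_x(x, y) = 4*x + y, f_y(x, y) = x + 2*y + 1.
  f_x(P) = -6, f_y(P) = 3 (gradient nonzero, so P is smooth).
Step 3: tangent line at P: -6·(x − -2) + 3·(y − 2) = 0.
Expanding: -6*x + 3*y - 18 = 0.


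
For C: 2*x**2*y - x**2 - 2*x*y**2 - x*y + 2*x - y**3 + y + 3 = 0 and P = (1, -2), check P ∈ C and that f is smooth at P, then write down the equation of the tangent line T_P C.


Tangent line at P: -14*x - 2*y + 10 = 0.

Step 1: f(1, -2) = 0, so P lies on C.
Step 2: partial derivatives
  f_x(x, y) = 4*x*y - 2*x - 2*y**2 - y + 2, f_y(x, y) = 2*x**2 - 4*x*y - x - 3*y**2 + 1.
  f_x(P) = -14, f_y(P) = -2 (gradient nonzero, so P is smooth).
Step 3: tangent line at P: -14·(x − 1) + -2·(y − -2) = 0.
Expanding: -14*x - 2*y + 10 = 0.


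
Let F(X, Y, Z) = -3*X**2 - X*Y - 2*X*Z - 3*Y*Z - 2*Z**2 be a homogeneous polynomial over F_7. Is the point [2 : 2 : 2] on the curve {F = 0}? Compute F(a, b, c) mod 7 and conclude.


F(2,2,2) ≡ 5 (mod 7); P is NOT on the curve.

Evaluate F(2, 2, 2) term-by-term (mod 7).
  -3*X**2 ↦ -3·4·1·1 = -12
  -X*Y ↦ -1·2·2·1 = -4
  -2*X*Z ↦ -2·2·1·2 = -8
  -3*Y*Z ↦ -3·1·2·2 = -12
  -2*Z**2 ↦ -2·1·1·4 = -8
Sum: F(2, 2, 2) = (-12) + (-4) + (-8) + (-12) + (-8) = -44.
Reducing mod 7: -44 ≡ 5 (mod 7).
Since F(a, b, c) ≡ 5 ≠ 0 (mod 7), P does NOT lie on the curve.


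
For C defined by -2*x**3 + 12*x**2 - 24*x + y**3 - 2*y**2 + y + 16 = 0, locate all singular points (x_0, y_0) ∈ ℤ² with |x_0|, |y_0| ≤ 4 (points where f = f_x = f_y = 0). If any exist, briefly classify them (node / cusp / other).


Singular points: {(2, 1)}; classification: cusp.

Compute partial derivatives:
  f_x = -6*x**2 + 24*x - 24.
  f_y = 3*y**2 - 4*y + 1.
Scan x_0 ∈ {−4, ..., 4}. For each x_0, f_y(x_0, y) is a polynomial in y; find its integer roots y ∈ {−4, ..., 4}, then test f_x and f at those candidates.
  x = -4: f_y(-4, y) = 3*y**2 - 4*y + 1; vanishes at y ∈ {1}. (-4, 1): f_x = -216 ≠ 0.
  x = -3: f_y(-3, y) = 3*y**2 - 4*y + 1; vanishes at y ∈ {1}. (-3, 1): f_x = -150 ≠ 0.
  x = -2: f_y(-2, y) = 3*y**2 - 4*y + 1; vanishes at y ∈ {1}. (-2, 1): f_x = -96 ≠ 0.
  x = -1: f_y(-1, y) = 3*y**2 - 4*y + 1; vanishes at y ∈ {1}. (-1, 1): f_x = -54 ≠ 0.
  x = 0: f_y(0, y) = 3*y**2 - 4*y + 1; vanishes at y ∈ {1}. (0, 1): f_x = -24 ≠ 0.
  x = 1: f_y(1, y) = 3*y**2 - 4*y + 1; vanishes at y ∈ {1}. (1, 1): f_x = -6 ≠ 0.
  x = 2: f_y(2, y) = 3*y**2 - 4*y + 1; vanishes at y ∈ {1}. (2, 1): f_x = 0, f = 0 — SINGULAR.
  x = 3: f_y(3, y) = 3*y**2 - 4*y + 1; vanishes at y ∈ {1}. (3, 1): f_x = -6 ≠ 0.
  x = 4: f_y(4, y) = 3*y**2 - 4*y + 1; vanishes at y ∈ {1}. (4, 1): f_x = -24 ≠ 0.
Only singular point on the grid: (2, 1).
Classify: substitute x = 2 + u, y = 1 + v and expand: f = -2*u**3 + v**3 + v**2.
No constant or linear terms (consistent with a singular point). Quadratic part: v**2. Cubic part: -2*u**3 + v**3.
The quadratic part v**2 is a perfect square, so there is a single (double) tangent line v = 0, i.e. y = 1. Restricting the cubic part to that line (v = 0) leaves -2*u**3 ≠ 0, so f is not divisible by v and the branch is v² ≈ 2*u**3 to lowest order — this is a cusp.
Classification: cusp.


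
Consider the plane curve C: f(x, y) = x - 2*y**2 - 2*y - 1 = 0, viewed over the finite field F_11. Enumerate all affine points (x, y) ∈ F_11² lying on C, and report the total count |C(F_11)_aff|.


Affine F_11-points: {(1, 0), (1, 10), (2, 2), (2, 8), (3, 3), (3, 7), (5, 1), (5, 9), (6, 5), (8, 4), (8, 6)}; count = 11.

For each of the 121 pairs (x, y) ∈ F_11², evaluate f(x, y) mod 11. Record the zeros.
  x = 0: [0↦10, 1↦6, 2↦9, 3↦8, 4↦3, 5↦5, 6↦3, 7↦8, 8↦9, 9↦6, 10↦10]  zeros at y ∈ ∅
  x = 1: [0↦0, 1↦7, 2↦10, 3↦9, 4↦4, 5↦6, 6↦4, 7↦9, 8↦10, 9↦7, 10↦0]  zeros at y ∈ {0, 10}
  x = 2: [0↦1, 1↦8, 2↦0, 3↦10, 4↦5, 5↦7, 6↦5, 7↦10, 8↦0, 9↦8, 10↦1]  zeros at y ∈ {2, 8}
  x = 3: [0↦2, 1↦9, 2↦1, 3↦0, 4↦6, 5↦8, 6↦6, 7↦0, 8↦1, 9↦9, 10↦2]  zeros at y ∈ {3, 7}
  x = 4: [0↦3, 1↦10, 2↦2, 3↦1, 4↦7, 5↦9, 6↦7, 7↦1, 8↦2, 9↦10, 10↦3]  zeros at y ∈ ∅
  x = 5: [0↦4, 1↦0, 2↦3, 3↦2, 4↦8, 5↦10, 6↦8, 7↦2, 8↦3, 9↦0, 10↦4]  zeros at y ∈ {1, 9}
  x = 6: [0↦5, 1↦1, 2↦4, 3↦3, 4↦9, 5↦0, 6↦9, 7↦3, 8↦4, 9↦1, 10↦5]  zeros at y ∈ {5}
  x = 7: [0↦6, 1↦2, 2↦5, 3↦4, 4↦10, 5↦1, 6↦10, 7↦4, 8↦5, 9↦2, 10↦6]  zeros at y ∈ ∅
  x = 8: [0↦7, 1↦3, 2↦6, 3↦5, 4↦0, 5↦2, 6↦0, 7↦5, 8↦6, 9↦3, 10↦7]  zeros at y ∈ {4, 6}
  x = 9: [0↦8, 1↦4, 2↦7, 3↦6, 4↦1, 5↦3, 6↦1, 7↦6, 8↦7, 9↦4, 10↦8]  zeros at y ∈ ∅
  x = 10: [0↦9, 1↦5, 2↦8, 3↦7, 4↦2, 5↦4, 6↦2, 7↦7, 8↦8, 9↦5, 10↦9]  zeros at y ∈ ∅
Collecting zeros: affine points = {(1, 0), (1, 10), (2, 2), (2, 8), (3, 3), (3, 7), (5, 1), (5, 9), (6, 5), (8, 4), (8, 6)}.
Total count |C(F_11)_aff| = 11.


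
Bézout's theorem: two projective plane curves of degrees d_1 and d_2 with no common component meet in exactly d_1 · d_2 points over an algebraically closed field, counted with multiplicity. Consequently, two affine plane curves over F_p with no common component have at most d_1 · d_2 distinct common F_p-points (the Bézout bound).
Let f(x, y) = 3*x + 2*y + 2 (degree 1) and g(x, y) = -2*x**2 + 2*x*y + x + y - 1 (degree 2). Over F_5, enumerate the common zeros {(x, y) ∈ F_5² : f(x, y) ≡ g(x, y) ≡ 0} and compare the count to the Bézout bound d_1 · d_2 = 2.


Common zeros: ∅; count = 0; Bézout bound = 2.

deg(f) = 1, deg(g) = 2, so Bézout bound = 2.
Scan x ∈ F_5. For each x, list the y ∈ F_5 with f(x, y) ≡ 0 and those with g(x, y) ≡ 0 (mod 5); the common zeros in that column are the intersection.
  x = 0: f ≡ 0 at y ∈ {4}; g ≡ 0 at y ∈ {1}; common: ∅.
  x = 1: f ≡ 0 at y ∈ {0}; g ≡ 0 at y ∈ {4}; common: ∅.
  x = 2: f ≡ 0 at y ∈ {1}; g ≡ 0 at y ∈ ∅; common: ∅.
  x = 3: f ≡ 0 at y ∈ {2}; g ≡ 0 at y ∈ {3}; common: ∅.
  x = 4: f ≡ 0 at y ∈ {3}; g ≡ 0 at y ∈ {1}; common: ∅.
Collecting: common zeros = ∅, so the count is 0.
Comparison with the Bézout bound: 0 ≤ 2 = deg(f)·deg(g), as expected for curves with no common component (the affine F_5-count falls short of the bound because intersections may lie at infinity, over extension fields, or carry multiplicity).


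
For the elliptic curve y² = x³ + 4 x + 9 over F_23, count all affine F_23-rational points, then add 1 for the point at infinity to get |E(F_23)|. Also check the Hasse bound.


Affine points = {(0, 3), (0, 20), (2, 5), (2, 18), (3, 5), (3, 18), (5, 4), (5, 19), (7, 9), (7, 14), (8, 1), (8, 22), (11, 2), (11, 21), (13, 2), (13, 21), (14, 7), (14, 16), (16, 11), (16, 12), (18, 5), (18, 18), (20, 4), (20, 19), (21, 4), (21, 19), (22, 2), (22, 21)}; affine count = 28; |E(F_23)| = 29.

Discriminant check: Δ ∝ 4a³ + 27b² = 4·4³ + 27·9² = 4·64 + 27·81 ≡ 5 (mod 23). Nonzero ⇒ E is nonsingular.
For each x ∈ F_23, compute rhs = x³ + 4·x + 9 mod 23, then count y ∈ F_23 with y² ≡ rhs.
  x = 0: rhs = 9, matching y values: 3, 20 (2 points).
  x = 1: rhs = 14, matching y values: none (0 points).
  x = 2: rhs = 2, matching y values: 5, 18 (2 points).
  x = 3: rhs = 2, matching y values: 5, 18 (2 points).
  x = 4: rhs = 20, matching y values: none (0 points).
  x = 5: rhs = 16, matching y values: 4, 19 (2 points).
  x = 6: rhs = 19, matching y values: none (0 points).
  x = 7: rhs = 12, matching y values: 9, 14 (2 points).
  x = 8: rhs = 1, matching y values: 1, 22 (2 points).
  x = 9: rhs = 15, matching y values: none (0 points).
  x = 10: rhs = 14, matching y values: none (0 points).
  x = 11: rhs = 4, matching y values: 2, 21 (2 points).
  x = 12: rhs = 14, matching y values: none (0 points).
  x = 13: rhs = 4, matching y values: 2, 21 (2 points).
  x = 14: rhs = 3, matching y values: 7, 16 (2 points).
  x = 15: rhs = 17, matching y values: none (0 points).
  x = 16: rhs = 6, matching y values: 11, 12 (2 points).
  x = 17: rhs = 22, matching y values: none (0 points).
  x = 18: rhs = 2, matching y values: 5, 18 (2 points).
  x = 19: rhs = 21, matching y values: none (0 points).
  x = 20: rhs = 16, matching y values: 4, 19 (2 points).
  x = 21: rhs = 16, matching y values: 4, 19 (2 points).
  x = 22: rhs = 4, matching y values: 2, 21 (2 points).
Total affine count: 28.
Full point count |E(F_23)| = 28 + 1 = 29.
Hasse bound: |29 − (23+1)| = |5| = 5 ≤ 2√23 ≈ 9.5917 ✓.


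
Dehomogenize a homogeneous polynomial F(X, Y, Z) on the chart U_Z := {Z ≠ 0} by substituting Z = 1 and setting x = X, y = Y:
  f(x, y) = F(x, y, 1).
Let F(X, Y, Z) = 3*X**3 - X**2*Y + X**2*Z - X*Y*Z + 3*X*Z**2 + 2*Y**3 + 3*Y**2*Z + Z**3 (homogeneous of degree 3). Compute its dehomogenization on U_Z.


f(x, y) = 3*x**3 - x**2*y + x**2 - x*y + 3*x + 2*y**3 + 3*y**2 + 1

On U_Z we set Z = 1. Each monomial c·X^i·Y^j·Z^k in F becomes c·x^i·y^j·1^k = c·x^i·y^j.
Substituting Z = 1: F(X, Y, 1) = 3*x**3 - x**2*y + x**2 - x*y + 3*x + 2*y**3 + 3*y**2 + 1.
Note: deg(f) ≤ deg(F) = 3; strict inequality happens when F is divisible by Z (lost terms).


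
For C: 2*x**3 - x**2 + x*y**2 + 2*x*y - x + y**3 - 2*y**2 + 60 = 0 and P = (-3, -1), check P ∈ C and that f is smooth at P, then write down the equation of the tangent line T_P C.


Tangent line at P: 58*x + 7*y + 181 = 0.

Step 1: f(-3, -1) = 0, so P lies on C.
Step 2: partial derivatives
  f_x(x, y) = 6*x**2 - 2*x + y**2 + 2*y - 1, f_y(x, y) = 2*x*y + 2*x + 3*y**2 - 4*y.
  f_x(P) = 58, f_y(P) = 7 (gradient nonzero, so P is smooth).
Step 3: tangent line at P: 58·(x − -3) + 7·(y − -1) = 0.
Expanding: 58*x + 7*y + 181 = 0.


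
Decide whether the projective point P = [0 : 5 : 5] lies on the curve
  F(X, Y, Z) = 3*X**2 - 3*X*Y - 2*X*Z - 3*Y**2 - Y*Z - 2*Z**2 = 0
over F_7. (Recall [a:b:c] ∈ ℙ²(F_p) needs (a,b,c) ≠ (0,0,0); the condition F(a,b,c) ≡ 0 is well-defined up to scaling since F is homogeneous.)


F(0,5,5) ≡ 4 (mod 7); P is NOT on the curve.

Evaluate F(0, 5, 5) term-by-term (mod 7).
  3*X**2 ↦ 3·0·1·1 = 0
  -3*X*Y ↦ -3·0·5·1 = 0
  -2*X*Z ↦ -2·0·1·5 = 0
  -3*Y**2 ↦ -3·1·25·1 = -75
  -Y*Z ↦ -1·1·5·5 = -25
  -2*Z**2 ↦ -2·1·1·25 = -50
Sum: F(0, 5, 5) = (0) + (0) + (0) + (-75) + (-25) + (-50) = -150.
Reducing mod 7: -150 ≡ 4 (mod 7).
Since F(a, b, c) ≡ 4 ≠ 0 (mod 7), P does NOT lie on the curve.
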